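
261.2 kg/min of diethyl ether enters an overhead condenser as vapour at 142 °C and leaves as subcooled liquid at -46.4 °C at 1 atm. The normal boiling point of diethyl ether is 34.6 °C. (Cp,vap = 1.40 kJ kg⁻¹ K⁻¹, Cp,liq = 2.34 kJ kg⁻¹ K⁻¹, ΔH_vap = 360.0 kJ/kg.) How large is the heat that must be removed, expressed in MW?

Q_c = 3.05 MW

vapour 142→34.6 °C: -150.36 kJ/kg
condensation at 34.6 °C: -360 kJ/kg
liquid 34.6→-46.4 °C: -189.54 kJ/kg
Δh = -150.36 + -360 + -189.54 = -699.9 kJ/kg
Q = ṁ·Δh = 261.2 kg/min × -699.9 kJ/kg = -182810 kJ/min
|Q| = 3046.9 kW = 3.0469 MW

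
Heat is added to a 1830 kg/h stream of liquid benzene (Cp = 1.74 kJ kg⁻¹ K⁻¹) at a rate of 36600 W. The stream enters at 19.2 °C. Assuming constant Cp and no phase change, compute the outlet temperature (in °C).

Q = 36600 W = 131760 kJ/h
ΔT = Q/(ṁ·Cp) = 131760/(1830×1.74) = 41.379 K
T_out = 19.2 + 41.379 = 60.579 °C

T_out = 60.6 °C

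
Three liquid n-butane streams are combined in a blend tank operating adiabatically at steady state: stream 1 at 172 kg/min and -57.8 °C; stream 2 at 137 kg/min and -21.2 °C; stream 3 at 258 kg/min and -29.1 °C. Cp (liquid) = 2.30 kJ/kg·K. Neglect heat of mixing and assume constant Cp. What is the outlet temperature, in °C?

Adiabatic, steady state ⇒ Σ ṁᵢCp,ᵢ(T_out − Tᵢ) = 0
Σ ṁᵢCp,ᵢTᵢ = 172×2.30×-57.8 + 137×2.30×-21.2 + 258×2.30×-29.1 = -46814
Σ ṁᵢCp,ᵢ = 172×2.30 + 137×2.30 + 258×2.30 = 1304.1
T_out = -46814 / 1304.1 = -35.897 °C

T_out = -35.9 °C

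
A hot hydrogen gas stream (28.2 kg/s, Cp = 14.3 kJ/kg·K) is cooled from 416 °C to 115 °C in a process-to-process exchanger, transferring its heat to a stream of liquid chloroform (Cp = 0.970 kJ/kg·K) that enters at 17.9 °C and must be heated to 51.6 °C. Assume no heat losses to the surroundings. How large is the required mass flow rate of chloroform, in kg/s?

Heat released by hot stream: Q = 28.2 × 14.3 × (416 − 115) = 121380 kJ/s
Energy balance on cold side (adiabatic exchanger): Q = ṁ_c·Cp_c·(T_c,out − T_c,in)
ṁ_c = 121380 / [0.970 × (51.6 − 17.9)] = 3713.2 kg/s

ṁ_c = 3710 kg/s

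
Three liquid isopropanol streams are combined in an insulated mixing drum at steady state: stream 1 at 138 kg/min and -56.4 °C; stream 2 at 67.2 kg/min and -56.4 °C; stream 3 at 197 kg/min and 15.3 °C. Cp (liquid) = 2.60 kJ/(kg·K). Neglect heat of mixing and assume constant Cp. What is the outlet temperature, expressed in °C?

Energy balance with Q = 0: Σ ṁᵢCp,ᵢ(T_out − Tᵢ) = 0
Σ ṁᵢCp,ᵢTᵢ = 138×2.60×-56.4 + 67.2×2.60×-56.4 + 197×2.60×15.3 = -22254
Σ ṁᵢCp,ᵢ = 138×2.60 + 67.2×2.60 + 197×2.60 = 1045.7
T_out = -22254 / 1045.7 = -21.281 °C

T_out = -21.3 °C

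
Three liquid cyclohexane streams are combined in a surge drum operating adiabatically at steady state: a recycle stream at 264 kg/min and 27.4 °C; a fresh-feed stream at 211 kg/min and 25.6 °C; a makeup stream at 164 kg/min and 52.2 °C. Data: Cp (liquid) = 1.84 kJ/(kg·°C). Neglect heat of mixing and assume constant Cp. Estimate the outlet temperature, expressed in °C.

T_out = 33.2 °C

Energy balance with Q = 0: Σ ṁᵢCp,ᵢ(T_out − Tᵢ) = 0
Σ ṁᵢCp,ᵢTᵢ = 264×1.84×27.4 + 211×1.84×25.6 + 164×1.84×52.2 = 39001
Σ ṁᵢCp,ᵢ = 264×1.84 + 211×1.84 + 164×1.84 = 1175.8
T_out = 39001 / 1175.8 = 33.171 °C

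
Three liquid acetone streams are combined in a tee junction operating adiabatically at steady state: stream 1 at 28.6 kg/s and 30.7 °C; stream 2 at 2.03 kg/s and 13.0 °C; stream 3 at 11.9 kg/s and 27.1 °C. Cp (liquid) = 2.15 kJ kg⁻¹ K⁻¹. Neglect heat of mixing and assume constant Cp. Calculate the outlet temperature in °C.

Adiabatic, steady state ⇒ Σ ṁᵢCp,ᵢ(T_out − Tᵢ) = 0
T_out = Σ ṁᵢCp,ᵢTᵢ / Σ ṁᵢCp,ᵢ
      = 2637.8 / 91.44 = 28.848 °C

T_out = 28.8 °C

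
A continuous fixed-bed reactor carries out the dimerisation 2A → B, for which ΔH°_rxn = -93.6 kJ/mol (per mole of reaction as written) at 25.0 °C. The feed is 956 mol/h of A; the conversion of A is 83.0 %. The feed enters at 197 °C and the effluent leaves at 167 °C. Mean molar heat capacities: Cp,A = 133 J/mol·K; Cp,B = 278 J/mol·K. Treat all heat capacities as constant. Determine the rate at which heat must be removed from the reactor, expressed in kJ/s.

Extent of reaction ξ = 0.830 × 956 / 2 = 396.74 mol/h
Reaction term: ξ·ΔH°_rxn = 396.74 × -93.6 = -37135 kJ/h
Sensible, feed 197→25 °C: -21869 kJ/h
Outlet flows (mol/h): A 162.52, B 396.74
Sensible, products 25→167 °C: 18731 kJ/h
Q = ΔH = -40273 kJ/h = -11.187 kW
Heat removed = 11.187 kJ/s

Q_out = 11.2 kJ/s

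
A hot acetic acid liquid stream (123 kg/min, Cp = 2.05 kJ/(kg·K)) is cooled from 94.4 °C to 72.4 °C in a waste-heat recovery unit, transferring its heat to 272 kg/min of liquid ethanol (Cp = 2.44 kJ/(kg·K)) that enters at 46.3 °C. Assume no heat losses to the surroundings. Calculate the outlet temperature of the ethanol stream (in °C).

T_c,out = 54.7 °C

Heat released by hot stream: Q = 123 × 2.05 × (94.4 − 72.4) = 5547.3 kJ/min
Energy balance on cold side (adiabatic exchanger): Q = ṁ_c·Cp_c·(T_c,out − T_c,in)
T_c,out = 46.3 + 5547.3/(272 × 2.44) = 54.658 °C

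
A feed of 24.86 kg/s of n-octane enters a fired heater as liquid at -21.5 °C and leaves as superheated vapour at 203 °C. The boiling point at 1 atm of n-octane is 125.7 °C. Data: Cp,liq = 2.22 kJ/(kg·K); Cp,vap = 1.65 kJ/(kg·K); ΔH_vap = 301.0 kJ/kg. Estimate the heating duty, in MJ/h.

liquid -21.5→125.7 °C: 326.78 kJ/kg
vaporisation at 125.7 °C: 301 kJ/kg
vapour 125.7→203 °C: 127.54 kJ/kg
Δh = 326.78 + 301 + 127.54 = 755.33 kJ/kg
Q = ṁ·Δh = 24.86 kg/s × 755.33 kJ/kg = 18777 kJ/s
|Q| = 18777 kW = 67599 MJ/h

Q = 67600 MJ/h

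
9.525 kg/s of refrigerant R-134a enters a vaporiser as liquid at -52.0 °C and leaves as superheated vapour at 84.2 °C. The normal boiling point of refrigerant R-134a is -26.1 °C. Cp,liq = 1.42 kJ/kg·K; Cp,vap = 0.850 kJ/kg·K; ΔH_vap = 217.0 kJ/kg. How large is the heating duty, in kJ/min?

liquid -52.0→-26.1 °C: 36.778 kJ/kg
vaporisation at -26.1 °C: 217 kJ/kg
vapour -26.1→84.2 °C: 93.755 kJ/kg
Δh = 36.778 + 217 + 93.755 = 347.53 kJ/kg
Q = ṁ·Δh = 9.525 kg/s × 347.53 kJ/kg = 3310.3 kJ/s
|Q| = 3310.3 kW = 198620 kJ/min

Q = 199000 kJ/min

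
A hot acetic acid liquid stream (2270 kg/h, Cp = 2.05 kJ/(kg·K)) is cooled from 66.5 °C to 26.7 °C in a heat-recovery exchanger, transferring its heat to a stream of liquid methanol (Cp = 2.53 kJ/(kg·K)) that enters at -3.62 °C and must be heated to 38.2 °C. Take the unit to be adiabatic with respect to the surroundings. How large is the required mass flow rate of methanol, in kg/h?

Heat released by hot stream: Q = 2270 × 2.05 × (66.5 − 26.7) = 185210 kJ/h
Energy balance on cold side (adiabatic exchanger): Q = ṁ_c·Cp_c·(T_c,out − T_c,in)
ṁ_c = 185210 / [2.53 × (38.2 − -3.62)] = 1750.5 kg/h

ṁ_c = 1750 kg/h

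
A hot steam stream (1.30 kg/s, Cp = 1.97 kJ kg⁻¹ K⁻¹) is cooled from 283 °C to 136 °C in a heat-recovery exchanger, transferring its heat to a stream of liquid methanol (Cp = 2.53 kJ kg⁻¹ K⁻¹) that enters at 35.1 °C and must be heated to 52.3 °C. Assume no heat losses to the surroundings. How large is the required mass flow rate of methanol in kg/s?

ṁ_c = 8.65 kg/s

Heat released by hot stream: Q = 1.30 × 1.97 × (283 − 136) = 376.47 kJ/s
Energy balance on cold side (adiabatic exchanger): Q = ṁ_c·Cp_c·(T_c,out − T_c,in)
ṁ_c = 376.47 / [2.53 × (52.3 − 35.1)] = 8.6512 kg/s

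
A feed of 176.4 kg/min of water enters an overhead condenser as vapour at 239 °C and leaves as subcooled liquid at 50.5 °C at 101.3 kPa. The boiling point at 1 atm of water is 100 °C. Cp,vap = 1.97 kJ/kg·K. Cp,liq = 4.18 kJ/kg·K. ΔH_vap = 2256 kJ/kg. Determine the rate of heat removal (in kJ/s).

vapour 239→100 °C: -273.83 kJ/kg
condensation at 100 °C: -2256 kJ/kg
liquid 100→50.5 °C: -206.91 kJ/kg
Δh = -273.83 + -2256 + -206.91 = -2736.7 kJ/kg
Q = ṁ·Δh = 176.4 kg/min × -2736.7 kJ/kg = -482760 kJ/min
|Q| = 8046 kW

Q_c = 8050 kJ/s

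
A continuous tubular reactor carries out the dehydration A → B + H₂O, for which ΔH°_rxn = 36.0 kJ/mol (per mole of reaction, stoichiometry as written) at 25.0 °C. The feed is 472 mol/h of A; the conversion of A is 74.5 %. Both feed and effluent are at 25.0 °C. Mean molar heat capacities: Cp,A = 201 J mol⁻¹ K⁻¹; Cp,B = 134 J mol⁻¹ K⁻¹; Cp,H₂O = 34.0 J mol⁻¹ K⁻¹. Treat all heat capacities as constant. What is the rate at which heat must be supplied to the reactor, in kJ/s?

Extent of reaction ξ = 0.745 × 472 = 351.64 mol/h
Reaction term: ξ·ΔH°_rxn = 351.64 × 36.0 = 12659 kJ/h
Q = ΔH = 12659 kJ/h = 3.5164 kW
Heat supplied = 3.5164 kJ/s

Q_in = 3.52 kJ/s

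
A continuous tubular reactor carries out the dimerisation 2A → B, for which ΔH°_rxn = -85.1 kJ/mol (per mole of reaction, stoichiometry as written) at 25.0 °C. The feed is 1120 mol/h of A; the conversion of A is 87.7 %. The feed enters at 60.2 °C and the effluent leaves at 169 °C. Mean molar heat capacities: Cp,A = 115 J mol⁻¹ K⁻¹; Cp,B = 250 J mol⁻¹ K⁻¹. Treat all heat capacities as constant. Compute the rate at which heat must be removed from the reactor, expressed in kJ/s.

Extent of reaction ξ = 0.877 × 1120 / 2 = 491.12 mol/h
Reaction term: ξ·ΔH°_rxn = 491.12 × -85.1 = -41794 kJ/h
Sensible, feed 60.2→25 °C: -4533.8 kJ/h
Outlet flows (mol/h): A 137.76, B 491.12
Sensible, products 25→169 °C: 19962 kJ/h
Q = ΔH = -26366 kJ/h = -7.324 kW
Heat removed = 7.324 kJ/s

Q_out = 7.32 kJ/s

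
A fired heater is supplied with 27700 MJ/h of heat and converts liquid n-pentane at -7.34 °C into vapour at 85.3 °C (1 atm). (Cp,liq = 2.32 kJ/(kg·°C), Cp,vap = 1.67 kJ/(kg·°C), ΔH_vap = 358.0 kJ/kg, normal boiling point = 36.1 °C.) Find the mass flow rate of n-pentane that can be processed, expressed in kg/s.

Δh = 2.32×(36.1−-7.34) + 358.0 + 1.67×(85.3−36.1) = 540.94 kJ/kg
Q = 27700 MJ/h = 7694.4 kJ/s = 7694.4 kJ/s
ṁ = Q/Δh = 7694.4 / 540.94 = 14.224 kg/s

ṁ = 14.2 kg/s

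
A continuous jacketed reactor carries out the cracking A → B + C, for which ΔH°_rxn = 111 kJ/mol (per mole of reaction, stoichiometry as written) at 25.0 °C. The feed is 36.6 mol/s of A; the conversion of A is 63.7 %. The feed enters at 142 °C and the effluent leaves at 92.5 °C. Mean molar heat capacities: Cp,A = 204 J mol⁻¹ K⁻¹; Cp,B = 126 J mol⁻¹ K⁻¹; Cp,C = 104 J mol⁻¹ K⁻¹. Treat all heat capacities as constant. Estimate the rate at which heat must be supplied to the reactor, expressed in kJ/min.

Q_in = 136000 kJ/min

Extent of reaction ξ = 0.637 × 36.6 = 23.314 mol/s
Reaction term: ξ·ΔH°_rxn = 23.314 × 111 = 2587.9 kJ/s
Sensible, feed 142→25 °C: -873.57 kJ/s
Outlet flows (mol/s): A 13.286, B 23.314, C 23.314
Sensible, products 25→92.5 °C: 544.9 kJ/s
Q = ΔH = 2259.2 kJ/s = 2259.2 kW
Heat supplied = 135550 kJ/min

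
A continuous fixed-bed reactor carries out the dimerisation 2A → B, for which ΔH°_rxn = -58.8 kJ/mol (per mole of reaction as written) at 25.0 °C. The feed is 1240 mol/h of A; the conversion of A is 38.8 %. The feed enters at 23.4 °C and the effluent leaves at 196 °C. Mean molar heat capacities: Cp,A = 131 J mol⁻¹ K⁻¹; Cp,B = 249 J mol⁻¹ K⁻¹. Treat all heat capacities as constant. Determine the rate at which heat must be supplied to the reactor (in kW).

Extent of reaction ξ = 0.388 × 1240 / 2 = 240.56 mol/h
Reaction term: ξ·ΔH°_rxn = 240.56 × -58.8 = -14145 kJ/h
Sensible, feed 23.4→25 °C: 259.9 kJ/h
Outlet flows (mol/h): A 758.88, B 240.56
Sensible, products 25→196 °C: 27242 kJ/h
Q = ΔH = 13357 kJ/h = 3.7104 kW
Heat supplied = 3.7104 kW

Q_in = 3.71 kW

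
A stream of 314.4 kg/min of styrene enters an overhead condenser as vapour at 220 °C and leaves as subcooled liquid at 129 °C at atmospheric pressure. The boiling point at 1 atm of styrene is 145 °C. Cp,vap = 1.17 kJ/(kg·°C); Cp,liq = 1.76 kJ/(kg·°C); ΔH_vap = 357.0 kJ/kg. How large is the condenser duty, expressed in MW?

vapour 220→145 °C: -87.75 kJ/kg
condensation at 145 °C: -357 kJ/kg
liquid 145→129 °C: -28.16 kJ/kg
Δh = -87.75 + -357 + -28.16 = -472.91 kJ/kg
Q = ṁ·Δh = 314.4 kg/min × -472.91 kJ/kg = -148680 kJ/min
|Q| = 2478 kW = 2.478 MW

Q_c = 2.48 MW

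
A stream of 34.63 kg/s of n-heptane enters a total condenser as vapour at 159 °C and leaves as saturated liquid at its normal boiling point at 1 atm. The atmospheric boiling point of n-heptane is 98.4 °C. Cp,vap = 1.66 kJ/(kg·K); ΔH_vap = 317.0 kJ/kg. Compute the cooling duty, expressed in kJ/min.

vapour 159→98.4 °C: -100.6 kJ/kg
condensation at 98.4 °C: -317 kJ/kg
Δh = -100.6 + -317 = -417.6 kJ/kg
Q = ṁ·Δh = 34.63 kg/s × -417.6 kJ/kg = -14461 kJ/s
|Q| = 14461 kW = 867680 kJ/min

Q_c = 868000 kJ/min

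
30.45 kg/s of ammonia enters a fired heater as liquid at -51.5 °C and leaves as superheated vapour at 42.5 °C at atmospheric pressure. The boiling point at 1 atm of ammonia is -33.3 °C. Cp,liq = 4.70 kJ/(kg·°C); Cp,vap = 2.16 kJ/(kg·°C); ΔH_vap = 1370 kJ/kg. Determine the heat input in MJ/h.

Q = 178000 MJ/h

liquid -51.5→-33.3 °C: 85.54 kJ/kg
vaporisation at -33.3 °C: 1370 kJ/kg
vapour -33.3→42.5 °C: 163.73 kJ/kg
Δh = 85.54 + 1370 + 163.73 = 1619.3 kJ/kg
Q = ṁ·Δh = 30.45 kg/s × 1619.3 kJ/kg = 49307 kJ/s
|Q| = 49307 kW = 177500 MJ/h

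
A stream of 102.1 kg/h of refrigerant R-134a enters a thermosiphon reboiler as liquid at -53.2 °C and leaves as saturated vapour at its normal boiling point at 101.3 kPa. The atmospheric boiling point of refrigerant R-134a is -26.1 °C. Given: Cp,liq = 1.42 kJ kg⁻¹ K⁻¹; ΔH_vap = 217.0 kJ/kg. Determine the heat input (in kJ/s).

liquid -53.2→-26.1 °C: 38.482 kJ/kg
vaporisation at -26.1 °C: 217 kJ/kg
Δh = 38.482 + 217 = 255.48 kJ/kg
Q = ṁ·Δh = 102.1 kg/h × 255.48 kJ/kg = 26085 kJ/h
|Q| = 7.2458 kW

Q = 7.25 kJ/s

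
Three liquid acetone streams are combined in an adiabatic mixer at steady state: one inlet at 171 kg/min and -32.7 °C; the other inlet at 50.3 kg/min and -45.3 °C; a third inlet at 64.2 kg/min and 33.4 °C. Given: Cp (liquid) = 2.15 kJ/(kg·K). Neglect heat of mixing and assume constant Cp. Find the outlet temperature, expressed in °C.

T_out = -20.1 °C

Energy balance with Q = 0: Σ ṁᵢCp,ᵢ(T_out − Tᵢ) = 0
T_out = Σ ṁᵢCp,ᵢTᵢ / Σ ṁᵢCp,ᵢ
      = -12311 / 613.82 = -20.056 °C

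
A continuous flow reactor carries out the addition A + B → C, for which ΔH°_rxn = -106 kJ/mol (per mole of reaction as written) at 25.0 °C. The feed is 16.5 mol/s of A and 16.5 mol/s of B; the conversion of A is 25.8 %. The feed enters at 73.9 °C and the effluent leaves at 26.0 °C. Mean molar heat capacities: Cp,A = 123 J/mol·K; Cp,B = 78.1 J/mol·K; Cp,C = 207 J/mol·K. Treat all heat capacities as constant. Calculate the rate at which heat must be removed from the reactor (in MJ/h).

Q_out = 2200 MJ/h

Extent of reaction ξ = 0.258 × 16.5 = 4.257 mol/s
Reaction term: ξ·ΔH°_rxn = 4.257 × -106 = -451.24 kJ/s
Sensible, feed 73.9→25 °C: -162.26 kJ/s
Outlet flows (mol/s): A 12.243, B 12.243, C 4.257
Sensible, products 25→26.0 °C: 3.3433 kJ/s
Q = ΔH = -610.16 kJ/s = -610.16 kW
Heat removed = 2196.6 MJ/h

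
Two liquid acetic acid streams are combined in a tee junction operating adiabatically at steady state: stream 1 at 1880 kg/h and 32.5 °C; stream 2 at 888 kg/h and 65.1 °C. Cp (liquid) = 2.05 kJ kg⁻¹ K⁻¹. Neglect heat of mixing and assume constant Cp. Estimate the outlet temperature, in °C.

T_out = 43.0 °C

No heat crosses the boundary, so H_out = H_in.
Σ ṁᵢCp,ᵢTᵢ = 1880×2.05×32.5 + 888×2.05×65.1 = 243760
Σ ṁᵢCp,ᵢ = 1880×2.05 + 888×2.05 = 5674.4
T_out = 243760 / 5674.4 = 42.958 °C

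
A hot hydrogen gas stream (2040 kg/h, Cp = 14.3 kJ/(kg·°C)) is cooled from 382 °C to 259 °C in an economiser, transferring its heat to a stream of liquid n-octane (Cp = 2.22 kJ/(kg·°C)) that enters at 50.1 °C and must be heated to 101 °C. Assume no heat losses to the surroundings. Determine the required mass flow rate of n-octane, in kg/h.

Heat released by hot stream: Q = 2040 × 14.3 × (382 − 259) = 3.5882e+06 kJ/h
Energy balance on cold side (adiabatic exchanger): Q = ṁ_c·Cp_c·(T_c,out − T_c,in)
ṁ_c = 3.5882e+06 / [2.22 × (101 − 50.1)] = 31754 kg/h

ṁ_c = 31800 kg/h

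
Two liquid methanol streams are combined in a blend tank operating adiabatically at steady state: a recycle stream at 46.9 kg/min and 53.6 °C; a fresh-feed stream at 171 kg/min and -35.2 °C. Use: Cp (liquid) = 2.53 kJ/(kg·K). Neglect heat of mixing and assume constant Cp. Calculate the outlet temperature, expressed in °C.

Energy balance with Q = 0: Σ ṁᵢCp,ᵢ(T_out − Tᵢ) = 0
Σ ṁᵢCp,ᵢTᵢ = 46.9×2.53×53.6 + 171×2.53×-35.2 = -8868.6
Σ ṁᵢCp,ᵢ = 46.9×2.53 + 171×2.53 = 551.29
T_out = -8868.6 / 551.29 = -16.087 °C

T_out = -16.1 °C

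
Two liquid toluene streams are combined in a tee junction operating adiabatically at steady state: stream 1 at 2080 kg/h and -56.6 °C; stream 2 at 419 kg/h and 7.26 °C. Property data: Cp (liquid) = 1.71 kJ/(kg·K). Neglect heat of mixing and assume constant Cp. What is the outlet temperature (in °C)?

No heat crosses the boundary, so H_out = H_in.
T_out = Σ ṁᵢCp,ᵢTᵢ / Σ ṁᵢCp,ᵢ
      = -196110 / 4273.3 = -45.893 °C

T_out = -45.9 °C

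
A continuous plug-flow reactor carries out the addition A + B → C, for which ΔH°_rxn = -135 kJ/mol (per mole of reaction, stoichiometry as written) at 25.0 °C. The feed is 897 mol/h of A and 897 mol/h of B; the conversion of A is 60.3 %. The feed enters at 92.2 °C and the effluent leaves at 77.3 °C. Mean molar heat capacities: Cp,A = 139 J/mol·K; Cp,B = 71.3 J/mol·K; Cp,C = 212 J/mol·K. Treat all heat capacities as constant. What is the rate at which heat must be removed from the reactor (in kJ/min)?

Extent of reaction ξ = 0.603 × 897 = 540.89 mol/h
Reaction term: ξ·ΔH°_rxn = 540.89 × -135 = -73020 kJ/h
Sensible, feed 92.2→25 °C: -12677 kJ/h
Outlet flows (mol/h): A 356.11, B 356.11, C 540.89
Sensible, products 25→77.3 °C: 9913.9 kJ/h
Q = ΔH = -75783 kJ/h = -21.051 kW
Heat removed = 1263 kJ/min

Q_out = 1260 kJ/min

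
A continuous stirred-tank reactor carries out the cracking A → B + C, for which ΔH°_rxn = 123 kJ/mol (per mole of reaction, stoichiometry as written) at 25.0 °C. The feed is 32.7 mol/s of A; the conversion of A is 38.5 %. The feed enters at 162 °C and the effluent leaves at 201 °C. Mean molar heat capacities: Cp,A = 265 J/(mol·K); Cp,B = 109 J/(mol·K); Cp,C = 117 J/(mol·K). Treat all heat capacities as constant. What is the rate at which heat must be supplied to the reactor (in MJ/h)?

Q_in = 6480 MJ/h

Extent of reaction ξ = 0.385 × 32.7 = 12.59 mol/s
Reaction term: ξ·ΔH°_rxn = 12.59 × 123 = 1548.5 kJ/s
Sensible, feed 162→25 °C: -1187.2 kJ/s
Outlet flows (mol/s): A 20.111, B 12.59, C 12.59
Sensible, products 25→201 °C: 1438.7 kJ/s
Q = ΔH = 1800 kJ/s = 1800 kW
Heat supplied = 6480.2 MJ/h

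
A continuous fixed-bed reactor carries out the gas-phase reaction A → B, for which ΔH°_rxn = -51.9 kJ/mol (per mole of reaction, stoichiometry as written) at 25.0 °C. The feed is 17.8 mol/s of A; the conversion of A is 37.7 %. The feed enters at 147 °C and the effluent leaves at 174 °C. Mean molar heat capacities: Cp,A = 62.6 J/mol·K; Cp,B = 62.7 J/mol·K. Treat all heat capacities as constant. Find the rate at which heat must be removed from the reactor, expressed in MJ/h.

Extent of reaction ξ = 0.377 × 17.8 = 6.7106 mol/s
Reaction term: ξ·ΔH°_rxn = 6.7106 × -51.9 = -348.28 kJ/s
Sensible, feed 147→25 °C: -135.94 kJ/s
Outlet flows (mol/s): A 11.089, B 6.7106
Sensible, products 25→174 °C: 166.13 kJ/s
Q = ΔH = -318.09 kJ/s = -318.09 kW
Heat removed = 1145.1 MJ/h

Q_out = 1150 MJ/h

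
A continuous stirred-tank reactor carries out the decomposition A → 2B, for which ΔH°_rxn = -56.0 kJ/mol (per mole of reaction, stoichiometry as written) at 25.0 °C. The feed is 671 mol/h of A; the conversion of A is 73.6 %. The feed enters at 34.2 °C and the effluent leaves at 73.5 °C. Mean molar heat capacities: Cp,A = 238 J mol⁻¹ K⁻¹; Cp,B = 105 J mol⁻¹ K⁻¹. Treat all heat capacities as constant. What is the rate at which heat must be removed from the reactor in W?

Q_out = 6130 W

Extent of reaction ξ = 0.736 × 671 = 493.86 mol/h
Reaction term: ξ·ΔH°_rxn = 493.86 × -56.0 = -27656 kJ/h
Sensible, feed 34.2→25 °C: -1469.2 kJ/h
Outlet flows (mol/h): A 177.14, B 987.71
Sensible, products 25→73.5 °C: 7074.7 kJ/h
Q = ΔH = -22050 kJ/h = -6.1251 kW
Heat removed = 6125.1 W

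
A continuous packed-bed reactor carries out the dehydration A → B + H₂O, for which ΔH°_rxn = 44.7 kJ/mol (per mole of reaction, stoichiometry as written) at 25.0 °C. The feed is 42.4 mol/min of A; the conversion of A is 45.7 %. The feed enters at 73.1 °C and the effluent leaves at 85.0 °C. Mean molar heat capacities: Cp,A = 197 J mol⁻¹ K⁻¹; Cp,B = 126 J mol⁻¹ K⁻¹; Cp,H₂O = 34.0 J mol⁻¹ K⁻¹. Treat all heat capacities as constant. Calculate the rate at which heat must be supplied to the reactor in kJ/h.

Q_in = 55400 kJ/h

Extent of reaction ξ = 0.457 × 42.4 = 19.377 mol/min
Reaction term: ξ·ΔH°_rxn = 19.377 × 44.7 = 866.14 kJ/min
Sensible, feed 73.1→25 °C: -401.77 kJ/min
Outlet flows (mol/min): A 23.023, B 19.377, H₂O 19.377
Sensible, products 25→85.0 °C: 458.15 kJ/min
Q = ΔH = 922.52 kJ/min = 15.375 kW
Heat supplied = 55351 kJ/h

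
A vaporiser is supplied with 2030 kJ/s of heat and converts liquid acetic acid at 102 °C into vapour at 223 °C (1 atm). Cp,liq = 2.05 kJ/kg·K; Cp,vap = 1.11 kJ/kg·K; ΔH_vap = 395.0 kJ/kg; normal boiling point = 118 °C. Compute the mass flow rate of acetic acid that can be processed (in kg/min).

ṁ = 224 kg/min

Δh = 2.05×(118−102) + 395.0 + 1.11×(223−118) = 544.35 kJ/kg
Q = 2030 kJ/s = 2030 kJ/s = 121800 kJ/min
ṁ = Q/Δh = 121800 / 544.35 = 223.75 kg/min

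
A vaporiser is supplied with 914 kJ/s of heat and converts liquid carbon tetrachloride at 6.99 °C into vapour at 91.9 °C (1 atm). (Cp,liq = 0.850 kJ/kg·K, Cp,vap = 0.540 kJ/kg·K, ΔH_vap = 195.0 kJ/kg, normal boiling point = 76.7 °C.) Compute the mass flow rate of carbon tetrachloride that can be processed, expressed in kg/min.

Δh = 0.850×(76.7−6.99) + 195.0 + 0.540×(91.9−76.7) = 262.46 kJ/kg
Q = 914 kJ/s = 914 kJ/s = 54840 kJ/min
ṁ = Q/Δh = 54840 / 262.46 = 208.94 kg/min

ṁ = 209 kg/min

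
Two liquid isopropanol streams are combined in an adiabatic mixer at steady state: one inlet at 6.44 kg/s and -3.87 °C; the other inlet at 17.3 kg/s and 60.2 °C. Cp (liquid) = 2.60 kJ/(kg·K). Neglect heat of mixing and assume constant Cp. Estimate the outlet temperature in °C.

No heat crosses the boundary, so H_out = H_in.
T_out = Σ ṁᵢCp,ᵢTᵢ / Σ ṁᵢCp,ᵢ
      = 2643 / 61.724 = 42.82 °C

T_out = 42.8 °C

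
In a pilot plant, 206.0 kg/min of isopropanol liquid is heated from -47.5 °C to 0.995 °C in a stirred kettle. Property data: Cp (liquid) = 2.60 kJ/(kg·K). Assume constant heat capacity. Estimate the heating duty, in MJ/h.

Q = ṁ·Cp·ΔT = 206.0 × 2.60 × (0.995 − -47.5) = 25974 kJ/min
Converting: 25974 / 60 s = 432.9 kW
Heating duty = 1558.4 MJ/h

Q = 1560 MJ/h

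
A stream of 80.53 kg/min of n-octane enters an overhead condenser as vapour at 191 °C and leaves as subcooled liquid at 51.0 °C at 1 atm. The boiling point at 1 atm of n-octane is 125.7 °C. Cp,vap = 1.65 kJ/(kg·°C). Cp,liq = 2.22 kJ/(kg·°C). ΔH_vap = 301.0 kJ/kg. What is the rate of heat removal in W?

Q_c = 771000 W

vapour 191→125.7 °C: -107.74 kJ/kg
condensation at 125.7 °C: -301 kJ/kg
liquid 125.7→51.0 °C: -165.83 kJ/kg
Δh = -107.74 + -301 + -165.83 = -574.58 kJ/kg
Q = ṁ·Δh = 80.53 kg/min × -574.58 kJ/kg = -46271 kJ/min
|Q| = 771.18 kW = 771180 W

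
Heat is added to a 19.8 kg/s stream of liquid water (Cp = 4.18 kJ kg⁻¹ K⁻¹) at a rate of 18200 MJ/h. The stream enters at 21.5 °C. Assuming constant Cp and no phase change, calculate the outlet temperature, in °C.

T_out = 82.6 °C

Q = 18200 MJ/h = 5055.6 kJ/s
ΔT = Q/(ṁ·Cp) = 5055.6/(19.8×4.18) = 61.084 K
T_out = 21.5 + 61.084 = 82.584 °C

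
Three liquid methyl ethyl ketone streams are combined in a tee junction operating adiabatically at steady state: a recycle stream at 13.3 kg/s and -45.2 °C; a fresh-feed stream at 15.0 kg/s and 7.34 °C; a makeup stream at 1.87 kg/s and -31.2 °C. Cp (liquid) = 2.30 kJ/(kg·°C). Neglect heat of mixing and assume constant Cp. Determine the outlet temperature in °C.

No heat crosses the boundary, so H_out = H_in.
Σ ṁᵢCp,ᵢTᵢ = 13.3×2.30×-45.2 + 15.0×2.30×7.34 + 1.87×2.30×-31.2 = -1263.6
Σ ṁᵢCp,ᵢ = 13.3×2.30 + 15.0×2.30 + 1.87×2.30 = 69.391
T_out = -1263.6 / 69.391 = -18.21 °C

T_out = -18.2 °C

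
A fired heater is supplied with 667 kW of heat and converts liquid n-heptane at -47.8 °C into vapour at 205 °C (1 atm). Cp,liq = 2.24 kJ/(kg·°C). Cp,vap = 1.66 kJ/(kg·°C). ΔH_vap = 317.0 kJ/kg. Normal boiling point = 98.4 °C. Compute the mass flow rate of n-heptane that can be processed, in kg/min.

ṁ = 48.7 kg/min

Δh = 2.24×(98.4−-47.8) + 317.0 + 1.66×(205−98.4) = 821.44 kJ/kg
Q = 667 kW = 667 kJ/s = 40020 kJ/min
ṁ = Q/Δh = 40020 / 821.44 = 48.719 kg/min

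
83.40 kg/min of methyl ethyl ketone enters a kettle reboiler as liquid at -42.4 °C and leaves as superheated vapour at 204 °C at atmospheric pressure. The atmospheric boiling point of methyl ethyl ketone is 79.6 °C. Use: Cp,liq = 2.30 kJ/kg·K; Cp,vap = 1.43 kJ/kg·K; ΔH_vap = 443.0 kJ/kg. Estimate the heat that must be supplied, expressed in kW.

liquid -42.4→79.6 °C: 280.6 kJ/kg
vaporisation at 79.6 °C: 443 kJ/kg
vapour 79.6→204 °C: 177.89 kJ/kg
Δh = 280.6 + 443 + 177.89 = 901.49 kJ/kg
Q = ṁ·Δh = 83.40 kg/min × 901.49 kJ/kg = 75184 kJ/min
|Q| = 1253.1 kW

Q = 1250 kW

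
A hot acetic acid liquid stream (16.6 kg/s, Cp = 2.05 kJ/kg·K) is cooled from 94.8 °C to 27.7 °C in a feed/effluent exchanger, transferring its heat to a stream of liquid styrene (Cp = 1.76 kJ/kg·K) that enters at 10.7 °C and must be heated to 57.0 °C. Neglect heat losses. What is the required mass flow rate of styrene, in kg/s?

Heat released by hot stream: Q = 16.6 × 2.05 × (94.8 − 27.7) = 2283.4 kJ/s
Energy balance on cold side (adiabatic exchanger): Q = ṁ_c·Cp_c·(T_c,out − T_c,in)
ṁ_c = 2283.4 / [1.76 × (57.0 − 10.7)] = 28.021 kg/s

ṁ_c = 28.0 kg/s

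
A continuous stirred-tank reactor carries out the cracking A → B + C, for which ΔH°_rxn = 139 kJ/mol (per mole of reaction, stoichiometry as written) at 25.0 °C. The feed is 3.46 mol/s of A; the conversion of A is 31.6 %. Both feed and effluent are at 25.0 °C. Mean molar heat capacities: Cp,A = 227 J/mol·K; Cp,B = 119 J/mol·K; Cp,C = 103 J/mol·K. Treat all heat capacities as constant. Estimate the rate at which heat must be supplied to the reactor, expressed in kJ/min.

Q_in = 9120 kJ/min

Extent of reaction ξ = 0.316 × 3.46 = 1.0934 mol/s
Reaction term: ξ·ΔH°_rxn = 1.0934 × 139 = 151.98 kJ/s
Q = ΔH = 151.98 kJ/s = 151.98 kW
Heat supplied = 9118.6 kJ/min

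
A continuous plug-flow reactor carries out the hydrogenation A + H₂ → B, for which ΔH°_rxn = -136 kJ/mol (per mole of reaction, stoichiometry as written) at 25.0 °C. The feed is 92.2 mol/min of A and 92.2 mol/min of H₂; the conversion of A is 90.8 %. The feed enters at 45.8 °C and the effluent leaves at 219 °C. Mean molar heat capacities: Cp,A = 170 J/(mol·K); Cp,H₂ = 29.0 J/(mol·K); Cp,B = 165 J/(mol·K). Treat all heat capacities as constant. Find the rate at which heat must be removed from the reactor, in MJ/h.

Extent of reaction ξ = 0.908 × 92.2 = 83.718 mol/min
Reaction term: ξ·ΔH°_rxn = 83.718 × -136 = -11386 kJ/min
Sensible, feed 45.8→25 °C: -381.63 kJ/min
Outlet flows (mol/min): A 8.4824, H₂ 8.4824, B 83.718
Sensible, products 25→219 °C: 3007.3 kJ/min
Q = ΔH = -8760 kJ/min = -146 kW
Heat removed = 525.6 MJ/h

Q_out = 526 MJ/h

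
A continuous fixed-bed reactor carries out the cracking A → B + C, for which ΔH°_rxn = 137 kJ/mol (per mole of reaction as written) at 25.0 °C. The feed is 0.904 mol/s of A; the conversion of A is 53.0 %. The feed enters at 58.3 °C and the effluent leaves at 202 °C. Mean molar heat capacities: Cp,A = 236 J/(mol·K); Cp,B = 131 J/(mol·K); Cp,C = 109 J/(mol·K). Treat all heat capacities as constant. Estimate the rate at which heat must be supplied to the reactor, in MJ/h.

Extent of reaction ξ = 0.530 × 0.904 = 0.47912 mol/s
Reaction term: ξ·ΔH°_rxn = 0.47912 × 137 = 65.639 kJ/s
Sensible, feed 58.3→25 °C: -7.1044 kJ/s
Outlet flows (mol/s): A 0.42488, B 0.47912, C 0.47912
Sensible, products 25→202 °C: 38.101 kJ/s
Q = ΔH = 96.636 kJ/s = 96.636 kW
Heat supplied = 347.89 MJ/h

Q_in = 348 MJ/h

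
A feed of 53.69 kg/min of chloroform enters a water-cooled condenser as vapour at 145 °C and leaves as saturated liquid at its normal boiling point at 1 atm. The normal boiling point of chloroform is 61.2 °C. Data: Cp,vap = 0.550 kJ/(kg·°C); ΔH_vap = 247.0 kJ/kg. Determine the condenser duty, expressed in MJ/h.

vapour 145→61.2 °C: -46.09 kJ/kg
condensation at 61.2 °C: -247 kJ/kg
Δh = -46.09 + -247 = -293.09 kJ/kg
Q = ṁ·Δh = 53.69 kg/min × -293.09 kJ/kg = -15736 kJ/min
|Q| = 262.27 kW = 944.16 MJ/h

Q_c = 944 MJ/h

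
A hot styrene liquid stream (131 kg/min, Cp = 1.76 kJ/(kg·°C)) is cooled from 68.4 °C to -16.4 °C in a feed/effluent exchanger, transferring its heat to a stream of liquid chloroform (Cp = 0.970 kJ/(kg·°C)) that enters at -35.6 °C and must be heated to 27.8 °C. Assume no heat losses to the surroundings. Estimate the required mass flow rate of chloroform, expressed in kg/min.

ṁ_c = 318 kg/min

Heat released by hot stream: Q = 131 × 1.76 × (68.4 − -16.4) = 19551 kJ/min
Energy balance on cold side (adiabatic exchanger): Q = ṁ_c·Cp_c·(T_c,out − T_c,in)
ṁ_c = 19551 / [0.970 × (27.8 − -35.6)] = 317.92 kg/min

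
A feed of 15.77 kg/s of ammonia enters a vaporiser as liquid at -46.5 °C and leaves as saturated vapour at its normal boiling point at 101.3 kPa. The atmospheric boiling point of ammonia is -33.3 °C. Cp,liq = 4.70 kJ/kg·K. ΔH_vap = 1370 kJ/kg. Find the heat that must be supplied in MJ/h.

liquid -46.5→-33.3 °C: 62.04 kJ/kg
vaporisation at -33.3 °C: 1370 kJ/kg
Δh = 62.04 + 1370 = 1432 kJ/kg
Q = ṁ·Δh = 15.77 kg/s × 1432 kJ/kg = 22583 kJ/s
|Q| = 22583 kW = 81300 MJ/h

Q = 81300 MJ/h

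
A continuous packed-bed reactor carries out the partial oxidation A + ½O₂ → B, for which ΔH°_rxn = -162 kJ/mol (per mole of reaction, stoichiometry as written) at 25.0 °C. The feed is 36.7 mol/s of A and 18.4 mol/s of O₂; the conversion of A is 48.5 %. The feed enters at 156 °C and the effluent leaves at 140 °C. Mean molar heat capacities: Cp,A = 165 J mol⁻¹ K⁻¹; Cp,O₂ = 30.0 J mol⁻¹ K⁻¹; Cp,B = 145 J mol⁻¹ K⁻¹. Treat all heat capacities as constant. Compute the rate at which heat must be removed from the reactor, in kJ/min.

Extent of reaction ξ = 0.485 × 36.7 = 17.8 mol/s
Reaction term: ξ·ΔH°_rxn = 17.8 × -162 = -2883.5 kJ/s
Sensible, feed 156→25 °C: -865.58 kJ/s
Outlet flows (mol/s): A 18.901, O₂ 9.5002, B 17.8
Sensible, products 25→140 °C: 688.22 kJ/s
Q = ΔH = -3060.9 kJ/s = -3060.9 kW
Heat removed = 183650 kJ/min

Q_out = 184000 kJ/min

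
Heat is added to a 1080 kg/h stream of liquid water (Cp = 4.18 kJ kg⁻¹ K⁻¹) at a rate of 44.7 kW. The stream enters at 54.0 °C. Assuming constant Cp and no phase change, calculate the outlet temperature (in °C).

Q = 44.7 kW = 160920 kJ/h
ΔT = Q/(ṁ·Cp) = 160920/(1080×4.18) = 35.646 K
T_out = 54.0 + 35.646 = 89.646 °C

T_out = 89.6 °C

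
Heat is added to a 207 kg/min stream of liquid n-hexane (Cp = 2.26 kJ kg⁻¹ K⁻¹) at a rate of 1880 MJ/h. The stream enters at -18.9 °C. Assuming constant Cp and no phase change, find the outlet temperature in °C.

T_out = 48.1 °C

Q = 1880 MJ/h = 31333 kJ/min
ΔT = Q/(ṁ·Cp) = 31333/(207×2.26) = 66.977 K
T_out = -18.9 + 66.977 = 48.077 °C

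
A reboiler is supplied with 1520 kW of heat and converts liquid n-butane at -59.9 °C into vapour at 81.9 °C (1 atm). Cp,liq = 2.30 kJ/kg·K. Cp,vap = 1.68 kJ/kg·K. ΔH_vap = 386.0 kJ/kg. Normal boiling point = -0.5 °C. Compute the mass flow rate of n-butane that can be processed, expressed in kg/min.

Δh = 2.30×(-0.5−-59.9) + 386.0 + 1.68×(81.9−-0.5) = 661.05 kJ/kg
Q = 1520 kW = 1520 kJ/s = 91200 kJ/min
ṁ = Q/Δh = 91200 / 661.05 = 137.96 kg/min

ṁ = 138 kg/min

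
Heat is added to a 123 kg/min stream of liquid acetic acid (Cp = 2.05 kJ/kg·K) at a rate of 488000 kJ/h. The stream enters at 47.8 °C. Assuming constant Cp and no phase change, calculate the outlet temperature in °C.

T_out = 80.1 °C

Q = 488000 kJ/h = 8133.3 kJ/min
ΔT = Q/(ṁ·Cp) = 8133.3/(123×2.05) = 32.256 K
T_out = 47.8 + 32.256 = 80.056 °C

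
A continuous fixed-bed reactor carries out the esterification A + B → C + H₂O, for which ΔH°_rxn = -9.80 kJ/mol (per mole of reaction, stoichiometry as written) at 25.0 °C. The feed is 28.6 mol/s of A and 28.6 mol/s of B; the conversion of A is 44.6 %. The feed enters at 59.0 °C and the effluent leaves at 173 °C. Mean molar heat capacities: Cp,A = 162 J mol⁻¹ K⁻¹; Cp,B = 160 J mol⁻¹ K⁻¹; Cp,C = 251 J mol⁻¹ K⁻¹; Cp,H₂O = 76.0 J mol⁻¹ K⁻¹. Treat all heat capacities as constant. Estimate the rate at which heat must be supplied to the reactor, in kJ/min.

Q_in = 56100 kJ/min

Extent of reaction ξ = 0.446 × 28.6 = 12.756 mol/s
Reaction term: ξ·ΔH°_rxn = 12.756 × -9.80 = -125 kJ/s
Sensible, feed 59.0→25 °C: -313.11 kJ/s
Outlet flows (mol/s): A 15.844, B 15.844, C 12.756, H₂O 12.756
Sensible, products 25→173 °C: 1372.4 kJ/s
Q = ΔH = 934.28 kJ/s = 934.28 kW
Heat supplied = 56057 kJ/min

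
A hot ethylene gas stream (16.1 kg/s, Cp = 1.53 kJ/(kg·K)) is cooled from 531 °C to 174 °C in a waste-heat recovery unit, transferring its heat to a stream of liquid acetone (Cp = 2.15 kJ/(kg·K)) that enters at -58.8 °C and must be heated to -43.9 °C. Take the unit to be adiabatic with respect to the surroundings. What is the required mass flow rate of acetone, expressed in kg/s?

Heat released by hot stream: Q = 16.1 × 1.53 × (531 − 174) = 8794 kJ/s
Energy balance on cold side (adiabatic exchanger): Q = ṁ_c·Cp_c·(T_c,out − T_c,in)
ṁ_c = 8794 / [2.15 × (-43.9 − -58.8)] = 274.51 kg/s

ṁ_c = 275 kg/s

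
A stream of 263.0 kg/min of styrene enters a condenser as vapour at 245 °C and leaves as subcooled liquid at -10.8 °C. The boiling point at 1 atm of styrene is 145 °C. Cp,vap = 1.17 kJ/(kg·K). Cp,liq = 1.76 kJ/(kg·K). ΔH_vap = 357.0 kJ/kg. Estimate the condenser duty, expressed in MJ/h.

vapour 245→145 °C: -117 kJ/kg
condensation at 145 °C: -357 kJ/kg
liquid 145→-10.8 °C: -274.21 kJ/kg
Δh = -117 + -357 + -274.21 = -748.21 kJ/kg
Q = ṁ·Δh = 263.0 kg/min × -748.21 kJ/kg = -196780 kJ/min
|Q| = 3279.6 kW = 11807 MJ/h

Q_c = 11800 MJ/h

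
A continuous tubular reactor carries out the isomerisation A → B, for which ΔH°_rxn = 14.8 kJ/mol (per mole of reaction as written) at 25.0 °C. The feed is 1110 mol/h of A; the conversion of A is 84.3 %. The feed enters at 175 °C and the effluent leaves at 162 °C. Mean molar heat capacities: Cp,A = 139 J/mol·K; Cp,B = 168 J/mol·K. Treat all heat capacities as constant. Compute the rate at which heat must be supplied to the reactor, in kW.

Extent of reaction ξ = 0.843 × 1110 = 935.73 mol/h
Reaction term: ξ·ΔH°_rxn = 935.73 × 14.8 = 13849 kJ/h
Sensible, feed 175→25 °C: -23144 kJ/h
Outlet flows (mol/h): A 174.27, B 935.73
Sensible, products 25→162 °C: 24855 kJ/h
Q = ΔH = 15561 kJ/h = 4.3224 kW
Heat supplied = 4.3224 kW

Q_in = 4.32 kW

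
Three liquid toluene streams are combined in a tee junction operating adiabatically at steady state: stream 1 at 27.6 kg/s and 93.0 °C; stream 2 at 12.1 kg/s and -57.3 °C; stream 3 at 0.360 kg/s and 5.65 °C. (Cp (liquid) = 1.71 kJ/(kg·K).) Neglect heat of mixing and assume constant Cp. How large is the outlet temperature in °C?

No heat crosses the boundary, so H_out = H_in.
Σ ṁᵢCp,ᵢTᵢ = 27.6×1.71×93.0 + 12.1×1.71×-57.3 + 0.360×1.71×5.65 = 3207.1
Σ ṁᵢCp,ᵢ = 27.6×1.71 + 12.1×1.71 + 0.360×1.71 = 68.503
T_out = 3207.1 / 68.503 = 46.817 °C

T_out = 46.8 °C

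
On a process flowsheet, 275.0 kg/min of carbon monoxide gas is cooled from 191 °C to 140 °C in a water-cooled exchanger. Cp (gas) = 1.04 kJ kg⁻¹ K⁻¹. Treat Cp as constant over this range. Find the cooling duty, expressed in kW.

Q = ṁ·Cp·ΔT = 275.0 × 1.04 × (140 − 191) = -14586 kJ/min
Converting: 14586 / 60 s = 243.1 kW

Q_c = 243 kW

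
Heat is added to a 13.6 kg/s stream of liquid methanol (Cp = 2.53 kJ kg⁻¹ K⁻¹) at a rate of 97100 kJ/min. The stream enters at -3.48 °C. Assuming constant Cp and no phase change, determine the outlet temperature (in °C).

T_out = 43.6 °C

Q = 97100 kJ/min = 1618.3 kJ/s
ΔT = Q/(ṁ·Cp) = 1618.3/(13.6×2.53) = 47.034 K
T_out = -3.48 + 47.034 = 43.554 °C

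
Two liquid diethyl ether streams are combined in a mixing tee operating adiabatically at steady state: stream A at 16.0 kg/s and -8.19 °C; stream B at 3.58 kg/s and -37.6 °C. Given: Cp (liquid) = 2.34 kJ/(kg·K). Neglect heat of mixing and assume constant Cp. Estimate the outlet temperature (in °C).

T_out = -13.6 °C

Energy balance with Q = 0: Σ ṁᵢCp,ᵢ(T_out − Tᵢ) = 0
T_out = Σ ṁᵢCp,ᵢTᵢ / Σ ṁᵢCp,ᵢ
      = -621.62 / 45.817 = -13.567 °C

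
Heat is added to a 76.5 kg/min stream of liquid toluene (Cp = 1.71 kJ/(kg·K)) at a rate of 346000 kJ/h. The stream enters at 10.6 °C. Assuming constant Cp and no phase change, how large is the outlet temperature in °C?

Q = 346000 kJ/h = 5766.7 kJ/min
ΔT = Q/(ṁ·Cp) = 5766.7/(76.5×1.71) = 44.083 K
T_out = 10.6 + 44.083 = 54.683 °C

T_out = 54.7 °C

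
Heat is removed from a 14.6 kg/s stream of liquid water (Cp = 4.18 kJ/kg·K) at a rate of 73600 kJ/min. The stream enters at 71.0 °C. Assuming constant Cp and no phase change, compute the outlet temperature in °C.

Q = 73600 kJ/min = 1226.7 kJ/s
ΔT = Q/(ṁ·Cp) = 1226.7/(14.6×4.18) = 20.1 K
T_out = 71.0 − 20.1 = 50.9 °C

T_out = 50.9 °C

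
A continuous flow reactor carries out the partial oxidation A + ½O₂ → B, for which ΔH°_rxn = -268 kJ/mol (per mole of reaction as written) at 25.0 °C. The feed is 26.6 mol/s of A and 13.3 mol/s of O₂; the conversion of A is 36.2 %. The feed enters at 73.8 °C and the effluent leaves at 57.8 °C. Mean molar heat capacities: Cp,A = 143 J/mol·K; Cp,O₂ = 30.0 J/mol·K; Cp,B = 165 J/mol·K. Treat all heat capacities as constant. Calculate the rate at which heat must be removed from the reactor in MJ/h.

Q_out = 9520 MJ/h

Extent of reaction ξ = 0.362 × 26.6 = 9.6292 mol/s
Reaction term: ξ·ΔH°_rxn = 9.6292 × -268 = -2580.6 kJ/s
Sensible, feed 73.8→25 °C: -205.1 kJ/s
Outlet flows (mol/s): A 16.971, O₂ 8.4854, B 9.6292
Sensible, products 25→57.8 °C: 140.06 kJ/s
Q = ΔH = -2645.7 kJ/s = -2645.7 kW
Heat removed = 9524.4 MJ/h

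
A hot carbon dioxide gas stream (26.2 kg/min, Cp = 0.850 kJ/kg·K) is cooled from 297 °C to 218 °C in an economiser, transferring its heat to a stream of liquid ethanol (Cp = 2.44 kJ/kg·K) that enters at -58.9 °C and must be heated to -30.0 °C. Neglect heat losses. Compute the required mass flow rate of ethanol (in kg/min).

Heat released by hot stream: Q = 26.2 × 0.850 × (297 − 218) = 1759.3 kJ/min
Energy balance on cold side (adiabatic exchanger): Q = ṁ_c·Cp_c·(T_c,out − T_c,in)
ṁ_c = 1759.3 / [2.44 × (-30.0 − -58.9)] = 24.949 kg/min

ṁ_c = 24.9 kg/min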